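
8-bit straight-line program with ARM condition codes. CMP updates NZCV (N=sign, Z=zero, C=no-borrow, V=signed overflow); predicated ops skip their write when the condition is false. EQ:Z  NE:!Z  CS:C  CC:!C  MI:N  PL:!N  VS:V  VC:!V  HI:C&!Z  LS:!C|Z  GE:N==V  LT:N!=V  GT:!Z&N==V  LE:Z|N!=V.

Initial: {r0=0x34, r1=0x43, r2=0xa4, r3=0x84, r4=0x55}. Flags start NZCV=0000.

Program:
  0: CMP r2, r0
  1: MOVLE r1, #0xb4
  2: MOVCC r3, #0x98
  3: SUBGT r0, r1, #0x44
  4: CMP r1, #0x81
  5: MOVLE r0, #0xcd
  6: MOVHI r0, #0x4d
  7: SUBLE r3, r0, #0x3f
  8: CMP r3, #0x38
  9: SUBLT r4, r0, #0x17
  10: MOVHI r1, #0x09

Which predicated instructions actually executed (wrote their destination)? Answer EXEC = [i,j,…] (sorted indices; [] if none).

0: ✓ CMP  NZCV=0011
1: ✓ MOVLE  r1←0xb4
2: · MOVCC
3: · SUBGT
4: ✓ CMP  NZCV=0010
5: · MOVLE
6: ✓ MOVHI  r0←0x4d
7: · SUBLE
8: ✓ CMP  NZCV=0011
9: ✓ SUBLT  r4←0x36
10: ✓ MOVHI  r1←0x09

EXEC = [1,6,9,10]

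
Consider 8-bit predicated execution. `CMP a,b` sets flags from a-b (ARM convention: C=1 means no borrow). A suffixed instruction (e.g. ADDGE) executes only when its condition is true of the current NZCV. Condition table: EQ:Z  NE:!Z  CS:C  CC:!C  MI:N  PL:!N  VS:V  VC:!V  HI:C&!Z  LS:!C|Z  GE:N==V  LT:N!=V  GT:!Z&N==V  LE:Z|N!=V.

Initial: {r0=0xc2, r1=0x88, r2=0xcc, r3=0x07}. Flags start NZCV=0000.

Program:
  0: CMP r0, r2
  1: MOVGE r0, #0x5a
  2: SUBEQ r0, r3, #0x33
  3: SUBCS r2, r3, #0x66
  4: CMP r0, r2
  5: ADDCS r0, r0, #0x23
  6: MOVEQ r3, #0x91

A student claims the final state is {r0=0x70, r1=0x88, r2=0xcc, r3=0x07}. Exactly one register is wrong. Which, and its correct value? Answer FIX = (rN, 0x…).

0: ✓ CMP  NZCV=1000
1: · MOVGE
2: · SUBEQ
3: · SUBCS
4: ✓ CMP  NZCV=1000
5: · ADDCS
6: · MOVEQ

FIX = (r0, 0xc2)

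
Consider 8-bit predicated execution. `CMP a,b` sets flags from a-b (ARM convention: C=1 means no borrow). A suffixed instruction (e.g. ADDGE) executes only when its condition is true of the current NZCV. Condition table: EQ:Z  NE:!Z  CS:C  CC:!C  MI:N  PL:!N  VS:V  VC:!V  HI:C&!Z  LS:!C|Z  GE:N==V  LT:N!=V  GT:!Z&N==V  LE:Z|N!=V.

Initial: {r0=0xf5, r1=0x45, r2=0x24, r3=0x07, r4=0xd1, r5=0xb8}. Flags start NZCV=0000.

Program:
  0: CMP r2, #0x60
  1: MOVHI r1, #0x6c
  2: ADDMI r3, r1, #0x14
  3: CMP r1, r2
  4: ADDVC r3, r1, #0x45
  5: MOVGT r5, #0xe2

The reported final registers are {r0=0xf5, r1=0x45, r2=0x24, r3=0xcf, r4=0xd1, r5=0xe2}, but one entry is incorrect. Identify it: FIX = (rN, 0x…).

[0] flags=1000 → (cmp)
[1] flags=1000 HI?F → skip
[2] flags=1000 MI?T → r3=0x59
[3] flags=0010 → (cmp)
[4] flags=0010 VC?T → r3=0x8a
[5] flags=0010 GT?T → r5=0xe2

FIX = (r3, 0x8a)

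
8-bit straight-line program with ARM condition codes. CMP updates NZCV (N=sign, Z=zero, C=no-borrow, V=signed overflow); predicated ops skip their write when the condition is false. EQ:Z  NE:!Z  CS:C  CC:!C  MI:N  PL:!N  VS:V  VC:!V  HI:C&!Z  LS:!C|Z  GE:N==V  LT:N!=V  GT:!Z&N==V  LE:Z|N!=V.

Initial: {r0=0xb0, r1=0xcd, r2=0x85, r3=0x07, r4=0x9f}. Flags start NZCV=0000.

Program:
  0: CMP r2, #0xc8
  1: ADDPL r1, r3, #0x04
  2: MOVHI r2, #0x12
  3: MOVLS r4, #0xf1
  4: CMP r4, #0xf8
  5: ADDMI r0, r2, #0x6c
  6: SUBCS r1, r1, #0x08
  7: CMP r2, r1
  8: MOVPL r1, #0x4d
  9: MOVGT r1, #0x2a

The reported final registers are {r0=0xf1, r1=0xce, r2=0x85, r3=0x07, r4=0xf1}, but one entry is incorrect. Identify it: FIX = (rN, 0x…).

0: ✓ CMP  NZCV=1000
1: · ADDPL
2: · MOVHI
3: ✓ MOVLS  r4←0xf1
4: ✓ CMP  NZCV=1000
5: ✓ ADDMI  r0←0xf1
6: · SUBCS
7: ✓ CMP  NZCV=1000
8: · MOVPL
9: · MOVGT

FIX = (r1, 0xcd)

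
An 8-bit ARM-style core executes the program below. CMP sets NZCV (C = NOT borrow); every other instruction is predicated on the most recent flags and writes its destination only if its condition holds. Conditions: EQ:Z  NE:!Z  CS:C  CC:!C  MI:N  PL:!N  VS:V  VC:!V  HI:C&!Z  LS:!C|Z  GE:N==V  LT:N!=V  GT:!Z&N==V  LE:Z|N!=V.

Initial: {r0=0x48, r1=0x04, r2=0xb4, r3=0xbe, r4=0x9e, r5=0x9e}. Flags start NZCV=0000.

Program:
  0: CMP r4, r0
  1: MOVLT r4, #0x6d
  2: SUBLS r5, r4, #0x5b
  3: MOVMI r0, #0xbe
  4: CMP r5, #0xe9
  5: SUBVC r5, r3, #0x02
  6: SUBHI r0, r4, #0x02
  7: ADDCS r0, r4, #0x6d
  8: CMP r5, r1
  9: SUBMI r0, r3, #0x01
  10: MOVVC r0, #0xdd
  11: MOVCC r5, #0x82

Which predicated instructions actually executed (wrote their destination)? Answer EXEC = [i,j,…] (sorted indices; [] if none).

EXEC = [1,5,9,10]

0: ✓ CMP  NZCV=0011
1: ✓ MOVLT  r4←0x6d
2: · SUBLS
3: · MOVMI
4: ✓ CMP  NZCV=1000
5: ✓ SUBVC  r5←0xbc
6: · SUBHI
7: · ADDCS
8: ✓ CMP  NZCV=1010
9: ✓ SUBMI  r0←0xbd
10: ✓ MOVVC  r0←0xdd
11: · MOVCC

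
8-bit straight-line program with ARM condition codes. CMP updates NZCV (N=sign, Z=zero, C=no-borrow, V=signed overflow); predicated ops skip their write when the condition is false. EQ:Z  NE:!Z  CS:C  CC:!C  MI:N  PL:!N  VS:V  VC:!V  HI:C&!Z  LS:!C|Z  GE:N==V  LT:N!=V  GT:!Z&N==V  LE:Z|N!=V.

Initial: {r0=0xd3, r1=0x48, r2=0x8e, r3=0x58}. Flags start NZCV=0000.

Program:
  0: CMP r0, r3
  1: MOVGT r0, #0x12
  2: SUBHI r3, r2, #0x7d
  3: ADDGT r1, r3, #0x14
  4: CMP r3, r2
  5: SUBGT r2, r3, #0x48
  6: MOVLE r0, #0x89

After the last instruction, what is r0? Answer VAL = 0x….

VAL = 0xd3

0: ✓ CMP  NZCV=0011
1: · MOVGT
2: ✓ SUBHI  r3←0x11
3: · ADDGT
4: ✓ CMP  NZCV=1001
5: ✓ SUBGT  r2←0xc9
6: · MOVLE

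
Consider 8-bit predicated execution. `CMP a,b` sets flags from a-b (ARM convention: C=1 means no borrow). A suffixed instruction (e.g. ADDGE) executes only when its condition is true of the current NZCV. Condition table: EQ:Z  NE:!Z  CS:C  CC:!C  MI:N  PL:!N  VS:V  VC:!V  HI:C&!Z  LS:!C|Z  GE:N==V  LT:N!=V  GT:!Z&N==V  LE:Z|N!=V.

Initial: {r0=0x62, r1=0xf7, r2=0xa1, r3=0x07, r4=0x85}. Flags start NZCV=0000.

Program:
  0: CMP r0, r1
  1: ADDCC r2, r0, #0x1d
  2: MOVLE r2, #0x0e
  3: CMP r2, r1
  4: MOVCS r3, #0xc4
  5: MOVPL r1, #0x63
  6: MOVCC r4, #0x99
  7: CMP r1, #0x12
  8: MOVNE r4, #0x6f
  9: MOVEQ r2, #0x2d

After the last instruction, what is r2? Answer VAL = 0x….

VAL = 0x7f

0: ✓ CMP  NZCV=0000
1: ✓ ADDCC  r2←0x7f
2: · MOVLE
3: ✓ CMP  NZCV=1001
4: · MOVCS
5: · MOVPL
6: ✓ MOVCC  r4←0x99
7: ✓ CMP  NZCV=1010
8: ✓ MOVNE  r4←0x6f
9: · MOVEQ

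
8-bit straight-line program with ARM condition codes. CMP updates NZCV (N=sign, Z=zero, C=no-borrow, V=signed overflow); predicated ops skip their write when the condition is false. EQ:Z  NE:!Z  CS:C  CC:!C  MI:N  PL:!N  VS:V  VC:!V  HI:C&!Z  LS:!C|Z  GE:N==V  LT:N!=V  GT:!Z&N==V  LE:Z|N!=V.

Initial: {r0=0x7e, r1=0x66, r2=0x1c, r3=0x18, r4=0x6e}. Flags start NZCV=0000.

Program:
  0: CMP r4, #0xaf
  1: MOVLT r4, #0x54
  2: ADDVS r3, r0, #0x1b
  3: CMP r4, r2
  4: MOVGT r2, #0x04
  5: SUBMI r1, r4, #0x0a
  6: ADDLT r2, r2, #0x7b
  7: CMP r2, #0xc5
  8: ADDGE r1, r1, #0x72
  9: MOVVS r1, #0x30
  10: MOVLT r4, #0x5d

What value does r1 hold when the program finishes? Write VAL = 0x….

VAL = 0xd8

[0] flags=1001 → (cmp)
[1] flags=1001 LT?F → skip
[2] flags=1001 VS?T → r3=0x99
[3] flags=0010 → (cmp)
[4] flags=0010 GT?T → r2=0x04
[5] flags=0010 MI?F → skip
[6] flags=0010 LT?F → skip
[7] flags=0000 → (cmp)
[8] flags=0000 GE?T → r1=0xd8
[9] flags=0000 VS?F → skip
[10] flags=0000 LT?F → skip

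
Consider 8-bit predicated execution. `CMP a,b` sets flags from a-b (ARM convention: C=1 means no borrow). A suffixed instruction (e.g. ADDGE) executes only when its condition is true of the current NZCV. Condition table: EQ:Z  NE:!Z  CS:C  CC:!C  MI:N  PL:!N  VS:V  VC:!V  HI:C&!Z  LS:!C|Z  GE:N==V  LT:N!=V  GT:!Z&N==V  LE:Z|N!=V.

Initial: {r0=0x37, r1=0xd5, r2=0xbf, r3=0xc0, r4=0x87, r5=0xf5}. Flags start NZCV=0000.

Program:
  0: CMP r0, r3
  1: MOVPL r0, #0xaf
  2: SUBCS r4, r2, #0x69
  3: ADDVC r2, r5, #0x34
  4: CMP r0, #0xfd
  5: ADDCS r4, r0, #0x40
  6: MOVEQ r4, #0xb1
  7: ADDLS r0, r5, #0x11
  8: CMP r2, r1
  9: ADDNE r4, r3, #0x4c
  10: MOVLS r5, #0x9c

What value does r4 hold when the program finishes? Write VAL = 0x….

0: ✓ CMP  NZCV=0000
1: ✓ MOVPL  r0←0xaf
2: · SUBCS
3: ✓ ADDVC  r2←0x29
4: ✓ CMP  NZCV=1000
5: · ADDCS
6: · MOVEQ
7: ✓ ADDLS  r0←0x06
8: ✓ CMP  NZCV=0000
9: ✓ ADDNE  r4←0x0c
10: ✓ MOVLS  r5←0x9c

VAL = 0x0c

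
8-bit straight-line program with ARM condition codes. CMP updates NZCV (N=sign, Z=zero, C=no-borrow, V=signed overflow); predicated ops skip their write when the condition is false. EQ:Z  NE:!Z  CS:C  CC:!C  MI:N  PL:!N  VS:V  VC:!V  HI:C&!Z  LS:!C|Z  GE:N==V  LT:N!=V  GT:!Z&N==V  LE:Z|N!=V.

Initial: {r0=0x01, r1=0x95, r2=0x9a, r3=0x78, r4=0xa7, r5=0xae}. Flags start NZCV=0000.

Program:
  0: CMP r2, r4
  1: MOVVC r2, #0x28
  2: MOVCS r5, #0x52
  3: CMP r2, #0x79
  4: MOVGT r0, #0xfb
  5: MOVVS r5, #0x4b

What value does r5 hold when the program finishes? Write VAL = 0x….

VAL = 0xae

0: ✓ CMP  NZCV=1000
1: ✓ MOVVC  r2←0x28
2: · MOVCS
3: ✓ CMP  NZCV=1000
4: · MOVGT
5: · MOVVS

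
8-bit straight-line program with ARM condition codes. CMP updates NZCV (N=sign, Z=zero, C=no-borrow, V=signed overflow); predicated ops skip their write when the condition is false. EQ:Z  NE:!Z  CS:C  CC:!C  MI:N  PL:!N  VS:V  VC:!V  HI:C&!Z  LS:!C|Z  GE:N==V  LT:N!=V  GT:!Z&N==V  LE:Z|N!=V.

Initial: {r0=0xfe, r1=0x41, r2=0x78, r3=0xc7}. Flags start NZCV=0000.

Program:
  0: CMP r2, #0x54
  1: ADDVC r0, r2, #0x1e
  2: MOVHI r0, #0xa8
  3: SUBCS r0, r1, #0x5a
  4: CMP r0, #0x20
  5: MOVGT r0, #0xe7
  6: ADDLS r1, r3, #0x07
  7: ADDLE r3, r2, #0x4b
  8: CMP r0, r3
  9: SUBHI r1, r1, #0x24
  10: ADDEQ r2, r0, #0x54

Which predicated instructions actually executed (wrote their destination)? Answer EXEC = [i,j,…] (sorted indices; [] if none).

[0] flags=0010 → (cmp)
[1] flags=0010 VC?T → r0=0x96
[2] flags=0010 HI?T → r0=0xa8
[3] flags=0010 CS?T → r0=0xe7
[4] flags=1010 → (cmp)
[5] flags=1010 GT?F → skip
[6] flags=1010 LS?F → skip
[7] flags=1010 LE?T → r3=0xc3
[8] flags=0010 → (cmp)
[9] flags=0010 HI?T → r1=0x1d
[10] flags=0010 EQ?F → skip

EXEC = [1,2,3,7,9]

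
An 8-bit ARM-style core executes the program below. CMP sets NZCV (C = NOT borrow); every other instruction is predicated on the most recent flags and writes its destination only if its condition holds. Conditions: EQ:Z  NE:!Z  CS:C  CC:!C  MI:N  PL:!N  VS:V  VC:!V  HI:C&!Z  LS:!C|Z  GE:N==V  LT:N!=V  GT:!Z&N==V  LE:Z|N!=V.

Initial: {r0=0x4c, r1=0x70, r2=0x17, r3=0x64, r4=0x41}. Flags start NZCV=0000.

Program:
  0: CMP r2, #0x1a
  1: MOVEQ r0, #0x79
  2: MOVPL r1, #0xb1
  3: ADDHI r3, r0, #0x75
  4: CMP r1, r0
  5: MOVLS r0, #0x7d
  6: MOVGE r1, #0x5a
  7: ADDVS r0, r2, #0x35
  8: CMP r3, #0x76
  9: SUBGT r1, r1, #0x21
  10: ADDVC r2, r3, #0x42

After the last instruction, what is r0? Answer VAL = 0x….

0: ✓ CMP  NZCV=1000
1: · MOVEQ
2: · MOVPL
3: · ADDHI
4: ✓ CMP  NZCV=0010
5: · MOVLS
6: ✓ MOVGE  r1←0x5a
7: · ADDVS
8: ✓ CMP  NZCV=1000
9: · SUBGT
10: ✓ ADDVC  r2←0xa6

VAL = 0x4c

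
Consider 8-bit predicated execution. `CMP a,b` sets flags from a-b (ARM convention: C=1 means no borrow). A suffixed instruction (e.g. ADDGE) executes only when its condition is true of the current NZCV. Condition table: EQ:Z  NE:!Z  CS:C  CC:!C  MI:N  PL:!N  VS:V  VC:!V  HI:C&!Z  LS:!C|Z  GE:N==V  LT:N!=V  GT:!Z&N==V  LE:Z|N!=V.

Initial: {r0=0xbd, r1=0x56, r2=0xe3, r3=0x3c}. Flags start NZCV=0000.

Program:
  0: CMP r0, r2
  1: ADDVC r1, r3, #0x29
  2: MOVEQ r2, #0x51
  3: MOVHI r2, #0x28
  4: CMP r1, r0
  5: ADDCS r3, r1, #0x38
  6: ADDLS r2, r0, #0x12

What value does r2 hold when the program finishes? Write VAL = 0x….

0: ✓ CMP  NZCV=1000
1: ✓ ADDVC  r1←0x65
2: · MOVEQ
3: · MOVHI
4: ✓ CMP  NZCV=1001
5: · ADDCS
6: ✓ ADDLS  r2←0xcf

VAL = 0xcf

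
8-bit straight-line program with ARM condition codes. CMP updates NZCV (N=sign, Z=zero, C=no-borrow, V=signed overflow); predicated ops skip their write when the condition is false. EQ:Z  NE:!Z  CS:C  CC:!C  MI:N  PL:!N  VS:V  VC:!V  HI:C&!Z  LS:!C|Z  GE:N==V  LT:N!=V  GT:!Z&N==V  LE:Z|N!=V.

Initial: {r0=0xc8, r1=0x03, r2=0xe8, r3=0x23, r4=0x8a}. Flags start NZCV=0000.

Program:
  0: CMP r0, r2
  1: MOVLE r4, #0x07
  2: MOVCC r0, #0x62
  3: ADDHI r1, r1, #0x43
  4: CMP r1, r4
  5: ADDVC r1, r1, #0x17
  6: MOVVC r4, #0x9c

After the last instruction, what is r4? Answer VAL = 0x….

VAL = 0x9c

0: ✓ CMP  NZCV=1000
1: ✓ MOVLE  r4←0x07
2: ✓ MOVCC  r0←0x62
3: · ADDHI
4: ✓ CMP  NZCV=1000
5: ✓ ADDVC  r1←0x1a
6: ✓ MOVVC  r4←0x9c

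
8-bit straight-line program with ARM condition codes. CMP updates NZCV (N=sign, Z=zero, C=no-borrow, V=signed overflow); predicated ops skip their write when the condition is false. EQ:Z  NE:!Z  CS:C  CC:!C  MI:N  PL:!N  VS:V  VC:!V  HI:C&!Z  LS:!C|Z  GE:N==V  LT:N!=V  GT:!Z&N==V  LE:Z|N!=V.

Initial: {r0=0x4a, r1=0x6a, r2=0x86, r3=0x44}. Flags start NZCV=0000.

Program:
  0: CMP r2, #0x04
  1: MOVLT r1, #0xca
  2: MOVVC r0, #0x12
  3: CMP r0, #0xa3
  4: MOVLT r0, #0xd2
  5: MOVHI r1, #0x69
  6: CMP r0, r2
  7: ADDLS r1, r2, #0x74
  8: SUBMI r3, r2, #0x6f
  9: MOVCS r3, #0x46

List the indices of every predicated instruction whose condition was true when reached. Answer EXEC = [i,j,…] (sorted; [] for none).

0: ✓ CMP  NZCV=1010
1: ✓ MOVLT  r1←0xca
2: ✓ MOVVC  r0←0x12
3: ✓ CMP  NZCV=0000
4: · MOVLT
5: · MOVHI
6: ✓ CMP  NZCV=1001
7: ✓ ADDLS  r1←0xfa
8: ✓ SUBMI  r3←0x17
9: · MOVCS

EXEC = [1,2,7,8]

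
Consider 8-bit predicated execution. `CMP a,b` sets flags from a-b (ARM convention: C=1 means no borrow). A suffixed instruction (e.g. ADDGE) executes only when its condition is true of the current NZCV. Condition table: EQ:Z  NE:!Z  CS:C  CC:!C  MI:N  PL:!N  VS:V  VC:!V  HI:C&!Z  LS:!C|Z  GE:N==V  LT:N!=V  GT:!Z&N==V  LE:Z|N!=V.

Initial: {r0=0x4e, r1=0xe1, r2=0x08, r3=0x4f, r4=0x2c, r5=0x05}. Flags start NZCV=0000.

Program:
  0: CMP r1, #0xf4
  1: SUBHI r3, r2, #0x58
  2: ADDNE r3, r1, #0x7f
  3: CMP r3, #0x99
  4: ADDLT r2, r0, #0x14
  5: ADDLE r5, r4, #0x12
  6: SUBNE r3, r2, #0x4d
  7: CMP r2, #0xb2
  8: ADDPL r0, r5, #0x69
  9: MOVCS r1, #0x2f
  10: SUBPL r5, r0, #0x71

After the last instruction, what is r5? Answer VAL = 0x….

[0] flags=1000 → (cmp)
[1] flags=1000 HI?F → skip
[2] flags=1000 NE?T → r3=0x60
[3] flags=1001 → (cmp)
[4] flags=1001 LT?F → skip
[5] flags=1001 LE?F → skip
[6] flags=1001 NE?T → r3=0xbb
[7] flags=0000 → (cmp)
[8] flags=0000 PL?T → r0=0x6e
[9] flags=0000 CS?F → skip
[10] flags=0000 PL?T → r5=0xfd

VAL = 0xfd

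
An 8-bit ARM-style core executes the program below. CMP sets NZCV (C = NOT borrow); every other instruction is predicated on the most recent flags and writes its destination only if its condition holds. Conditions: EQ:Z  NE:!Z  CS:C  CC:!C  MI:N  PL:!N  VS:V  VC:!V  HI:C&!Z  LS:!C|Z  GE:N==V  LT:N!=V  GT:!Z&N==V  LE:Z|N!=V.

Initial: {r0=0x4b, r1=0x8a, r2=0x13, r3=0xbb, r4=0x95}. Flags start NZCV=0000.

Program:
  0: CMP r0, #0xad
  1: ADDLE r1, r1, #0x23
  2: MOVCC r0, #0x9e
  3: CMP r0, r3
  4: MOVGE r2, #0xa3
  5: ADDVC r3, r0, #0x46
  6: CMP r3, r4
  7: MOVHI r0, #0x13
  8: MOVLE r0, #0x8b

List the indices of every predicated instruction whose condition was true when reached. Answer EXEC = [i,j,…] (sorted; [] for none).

EXEC = [2,5,7]

[0] flags=1001 → (cmp)
[1] flags=1001 LE?F → skip
[2] flags=1001 CC?T → r0=0x9e
[3] flags=1000 → (cmp)
[4] flags=1000 GE?F → skip
[5] flags=1000 VC?T → r3=0xe4
[6] flags=0010 → (cmp)
[7] flags=0010 HI?T → r0=0x13
[8] flags=0010 LE?F → skip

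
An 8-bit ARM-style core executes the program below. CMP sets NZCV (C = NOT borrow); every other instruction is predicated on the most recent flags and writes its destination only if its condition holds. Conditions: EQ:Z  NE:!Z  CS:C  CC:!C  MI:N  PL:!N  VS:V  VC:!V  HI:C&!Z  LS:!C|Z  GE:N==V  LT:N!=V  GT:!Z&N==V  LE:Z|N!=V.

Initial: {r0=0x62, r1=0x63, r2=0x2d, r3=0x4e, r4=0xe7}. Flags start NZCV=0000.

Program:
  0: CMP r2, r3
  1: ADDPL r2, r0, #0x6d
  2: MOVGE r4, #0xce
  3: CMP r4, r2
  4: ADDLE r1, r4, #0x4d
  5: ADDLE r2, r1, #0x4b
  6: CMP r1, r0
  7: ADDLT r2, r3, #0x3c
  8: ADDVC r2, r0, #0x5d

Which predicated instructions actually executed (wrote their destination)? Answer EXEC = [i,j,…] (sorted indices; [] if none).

0: ✓ CMP  NZCV=1000
1: · ADDPL
2: · MOVGE
3: ✓ CMP  NZCV=1010
4: ✓ ADDLE  r1←0x34
5: ✓ ADDLE  r2←0x7f
6: ✓ CMP  NZCV=1000
7: ✓ ADDLT  r2←0x8a
8: ✓ ADDVC  r2←0xbf

EXEC = [4,5,7,8]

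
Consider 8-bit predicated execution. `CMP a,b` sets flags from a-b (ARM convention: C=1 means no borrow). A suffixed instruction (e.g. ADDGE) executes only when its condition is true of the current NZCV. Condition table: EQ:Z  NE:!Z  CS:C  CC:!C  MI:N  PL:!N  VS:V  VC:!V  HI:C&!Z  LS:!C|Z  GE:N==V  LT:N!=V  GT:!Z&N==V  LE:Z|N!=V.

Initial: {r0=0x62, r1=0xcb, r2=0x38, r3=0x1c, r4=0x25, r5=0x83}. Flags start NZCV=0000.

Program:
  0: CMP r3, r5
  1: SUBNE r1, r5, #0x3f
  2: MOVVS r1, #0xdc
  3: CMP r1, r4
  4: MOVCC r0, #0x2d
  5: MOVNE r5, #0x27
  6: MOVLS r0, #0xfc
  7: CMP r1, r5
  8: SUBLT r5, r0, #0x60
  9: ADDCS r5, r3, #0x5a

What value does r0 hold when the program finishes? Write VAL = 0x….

0: ✓ CMP  NZCV=1001
1: ✓ SUBNE  r1←0x44
2: ✓ MOVVS  r1←0xdc
3: ✓ CMP  NZCV=1010
4: · MOVCC
5: ✓ MOVNE  r5←0x27
6: · MOVLS
7: ✓ CMP  NZCV=1010
8: ✓ SUBLT  r5←0x02
9: ✓ ADDCS  r5←0x76

VAL = 0x62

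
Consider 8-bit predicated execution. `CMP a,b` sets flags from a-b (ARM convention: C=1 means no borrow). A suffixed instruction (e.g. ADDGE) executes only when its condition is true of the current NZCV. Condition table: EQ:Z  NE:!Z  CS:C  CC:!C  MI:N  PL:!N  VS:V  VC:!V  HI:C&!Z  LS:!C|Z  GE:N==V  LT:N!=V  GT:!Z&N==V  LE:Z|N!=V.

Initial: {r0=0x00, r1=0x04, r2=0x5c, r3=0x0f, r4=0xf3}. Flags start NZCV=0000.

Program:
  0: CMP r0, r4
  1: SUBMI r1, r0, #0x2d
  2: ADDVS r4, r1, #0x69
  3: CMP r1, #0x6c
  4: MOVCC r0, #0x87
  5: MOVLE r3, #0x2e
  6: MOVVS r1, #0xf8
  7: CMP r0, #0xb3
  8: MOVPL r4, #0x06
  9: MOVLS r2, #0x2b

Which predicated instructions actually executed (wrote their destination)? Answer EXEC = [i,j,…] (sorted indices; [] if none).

[0] flags=0000 → (cmp)
[1] flags=0000 MI?F → skip
[2] flags=0000 VS?F → skip
[3] flags=1000 → (cmp)
[4] flags=1000 CC?T → r0=0x87
[5] flags=1000 LE?T → r3=0x2e
[6] flags=1000 VS?F → skip
[7] flags=1000 → (cmp)
[8] flags=1000 PL?F → skip
[9] flags=1000 LS?T → r2=0x2b

EXEC = [4,5,9]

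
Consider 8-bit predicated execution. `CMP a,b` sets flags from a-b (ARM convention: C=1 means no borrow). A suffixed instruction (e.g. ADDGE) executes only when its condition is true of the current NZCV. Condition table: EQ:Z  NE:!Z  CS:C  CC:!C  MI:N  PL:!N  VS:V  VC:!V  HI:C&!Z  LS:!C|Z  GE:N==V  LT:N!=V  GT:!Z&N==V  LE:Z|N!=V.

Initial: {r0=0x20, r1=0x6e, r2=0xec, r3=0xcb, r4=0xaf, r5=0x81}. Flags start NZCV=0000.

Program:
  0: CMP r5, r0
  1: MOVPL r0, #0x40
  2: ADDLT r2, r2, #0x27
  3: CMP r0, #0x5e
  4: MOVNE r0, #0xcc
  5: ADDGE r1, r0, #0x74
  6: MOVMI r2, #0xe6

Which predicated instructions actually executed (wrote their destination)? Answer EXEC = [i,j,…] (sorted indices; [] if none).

EXEC = [1,2,4,6]

[0] flags=0011 → (cmp)
[1] flags=0011 PL?T → r0=0x40
[2] flags=0011 LT?T → r2=0x13
[3] flags=1000 → (cmp)
[4] flags=1000 NE?T → r0=0xcc
[5] flags=1000 GE?F → skip
[6] flags=1000 MI?T → r2=0xe6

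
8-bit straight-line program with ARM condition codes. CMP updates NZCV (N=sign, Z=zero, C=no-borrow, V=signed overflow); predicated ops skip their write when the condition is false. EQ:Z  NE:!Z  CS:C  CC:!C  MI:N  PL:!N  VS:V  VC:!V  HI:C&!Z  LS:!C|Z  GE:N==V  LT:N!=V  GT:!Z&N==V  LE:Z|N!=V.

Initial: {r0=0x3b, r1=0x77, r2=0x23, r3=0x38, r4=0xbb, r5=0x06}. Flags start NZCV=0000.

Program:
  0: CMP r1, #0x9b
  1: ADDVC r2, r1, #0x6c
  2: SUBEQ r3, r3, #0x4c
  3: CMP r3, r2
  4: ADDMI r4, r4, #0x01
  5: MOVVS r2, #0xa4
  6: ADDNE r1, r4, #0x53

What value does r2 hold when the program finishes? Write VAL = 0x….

0: ✓ CMP  NZCV=1001
1: · ADDVC
2: · SUBEQ
3: ✓ CMP  NZCV=0010
4: · ADDMI
5: · MOVVS
6: ✓ ADDNE  r1←0x0e

VAL = 0x23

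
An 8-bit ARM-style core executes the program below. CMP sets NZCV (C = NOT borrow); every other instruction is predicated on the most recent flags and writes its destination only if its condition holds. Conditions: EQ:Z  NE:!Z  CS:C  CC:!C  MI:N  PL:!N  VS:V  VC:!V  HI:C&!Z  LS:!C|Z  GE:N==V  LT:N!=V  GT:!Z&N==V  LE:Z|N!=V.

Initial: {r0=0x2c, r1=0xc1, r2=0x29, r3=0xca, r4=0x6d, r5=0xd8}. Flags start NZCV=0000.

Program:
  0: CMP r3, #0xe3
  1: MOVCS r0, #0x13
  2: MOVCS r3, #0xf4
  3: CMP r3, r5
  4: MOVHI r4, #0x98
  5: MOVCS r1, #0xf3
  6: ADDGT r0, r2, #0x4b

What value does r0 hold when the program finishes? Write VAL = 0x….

0: ✓ CMP  NZCV=1000
1: · MOVCS
2: · MOVCS
3: ✓ CMP  NZCV=1000
4: · MOVHI
5: · MOVCS
6: · ADDGT

VAL = 0x2c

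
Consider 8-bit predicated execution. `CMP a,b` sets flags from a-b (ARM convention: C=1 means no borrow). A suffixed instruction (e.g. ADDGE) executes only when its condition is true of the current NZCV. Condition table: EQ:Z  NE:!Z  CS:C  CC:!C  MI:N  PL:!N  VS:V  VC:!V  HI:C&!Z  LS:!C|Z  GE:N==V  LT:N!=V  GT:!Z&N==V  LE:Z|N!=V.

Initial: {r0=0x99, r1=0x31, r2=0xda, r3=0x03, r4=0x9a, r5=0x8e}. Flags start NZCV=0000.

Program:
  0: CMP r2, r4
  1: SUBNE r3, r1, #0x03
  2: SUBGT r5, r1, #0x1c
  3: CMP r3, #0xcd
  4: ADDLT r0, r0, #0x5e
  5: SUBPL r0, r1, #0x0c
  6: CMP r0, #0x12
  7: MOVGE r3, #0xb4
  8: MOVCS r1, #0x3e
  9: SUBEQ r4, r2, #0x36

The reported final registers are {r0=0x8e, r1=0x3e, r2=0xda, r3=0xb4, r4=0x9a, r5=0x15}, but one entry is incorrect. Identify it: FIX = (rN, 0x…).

FIX = (r0, 0x25)

0: ✓ CMP  NZCV=0010
1: ✓ SUBNE  r3←0x2e
2: ✓ SUBGT  r5←0x15
3: ✓ CMP  NZCV=0000
4: · ADDLT
5: ✓ SUBPL  r0←0x25
6: ✓ CMP  NZCV=0010
7: ✓ MOVGE  r3←0xb4
8: ✓ MOVCS  r1←0x3e
9: · SUBEQ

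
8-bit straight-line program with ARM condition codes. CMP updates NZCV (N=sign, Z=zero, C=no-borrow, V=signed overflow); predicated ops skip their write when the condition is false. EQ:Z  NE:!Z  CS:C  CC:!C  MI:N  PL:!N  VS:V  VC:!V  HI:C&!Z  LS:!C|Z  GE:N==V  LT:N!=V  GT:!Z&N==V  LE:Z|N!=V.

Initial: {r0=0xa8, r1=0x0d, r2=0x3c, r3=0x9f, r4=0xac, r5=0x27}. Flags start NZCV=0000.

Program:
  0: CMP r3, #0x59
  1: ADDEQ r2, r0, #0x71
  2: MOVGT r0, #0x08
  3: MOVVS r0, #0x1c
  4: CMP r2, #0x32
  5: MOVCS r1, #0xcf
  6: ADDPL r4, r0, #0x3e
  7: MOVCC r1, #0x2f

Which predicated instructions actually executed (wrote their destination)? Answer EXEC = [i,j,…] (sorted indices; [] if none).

EXEC = [3,5,6]

0: ✓ CMP  NZCV=0011
1: · ADDEQ
2: · MOVGT
3: ✓ MOVVS  r0←0x1c
4: ✓ CMP  NZCV=0010
5: ✓ MOVCS  r1←0xcf
6: ✓ ADDPL  r4←0x5a
7: · MOVCC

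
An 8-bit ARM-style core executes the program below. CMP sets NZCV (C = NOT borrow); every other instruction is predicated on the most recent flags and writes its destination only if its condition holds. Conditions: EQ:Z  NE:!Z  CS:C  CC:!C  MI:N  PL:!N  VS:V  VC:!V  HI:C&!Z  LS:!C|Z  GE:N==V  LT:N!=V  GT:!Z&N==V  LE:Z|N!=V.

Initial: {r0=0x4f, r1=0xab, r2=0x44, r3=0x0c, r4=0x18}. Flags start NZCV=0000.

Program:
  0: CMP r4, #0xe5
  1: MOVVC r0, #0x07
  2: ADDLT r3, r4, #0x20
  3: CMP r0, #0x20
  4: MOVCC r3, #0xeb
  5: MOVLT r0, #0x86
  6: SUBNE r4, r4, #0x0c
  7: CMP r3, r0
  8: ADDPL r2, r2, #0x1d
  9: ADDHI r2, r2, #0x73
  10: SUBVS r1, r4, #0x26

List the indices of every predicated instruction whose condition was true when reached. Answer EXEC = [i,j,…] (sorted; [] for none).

EXEC = [1,4,5,6,8,9]

0: ✓ CMP  NZCV=0000
1: ✓ MOVVC  r0←0x07
2: · ADDLT
3: ✓ CMP  NZCV=1000
4: ✓ MOVCC  r3←0xeb
5: ✓ MOVLT  r0←0x86
6: ✓ SUBNE  r4←0x0c
7: ✓ CMP  NZCV=0010
8: ✓ ADDPL  r2←0x61
9: ✓ ADDHI  r2←0xd4
10: · SUBVS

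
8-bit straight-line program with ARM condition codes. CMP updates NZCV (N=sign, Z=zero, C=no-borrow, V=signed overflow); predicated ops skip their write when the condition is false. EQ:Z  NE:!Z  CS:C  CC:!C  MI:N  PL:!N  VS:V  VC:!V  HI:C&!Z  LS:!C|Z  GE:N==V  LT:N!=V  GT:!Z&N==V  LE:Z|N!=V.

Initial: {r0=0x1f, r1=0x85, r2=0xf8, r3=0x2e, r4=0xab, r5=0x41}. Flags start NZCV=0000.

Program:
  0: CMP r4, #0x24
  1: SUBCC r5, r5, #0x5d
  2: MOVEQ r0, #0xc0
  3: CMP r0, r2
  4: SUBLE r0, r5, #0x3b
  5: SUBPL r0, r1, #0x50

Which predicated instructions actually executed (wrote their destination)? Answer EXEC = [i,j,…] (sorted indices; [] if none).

0: ✓ CMP  NZCV=1010
1: · SUBCC
2: · MOVEQ
3: ✓ CMP  NZCV=0000
4: · SUBLE
5: ✓ SUBPL  r0←0x35

EXEC = [5]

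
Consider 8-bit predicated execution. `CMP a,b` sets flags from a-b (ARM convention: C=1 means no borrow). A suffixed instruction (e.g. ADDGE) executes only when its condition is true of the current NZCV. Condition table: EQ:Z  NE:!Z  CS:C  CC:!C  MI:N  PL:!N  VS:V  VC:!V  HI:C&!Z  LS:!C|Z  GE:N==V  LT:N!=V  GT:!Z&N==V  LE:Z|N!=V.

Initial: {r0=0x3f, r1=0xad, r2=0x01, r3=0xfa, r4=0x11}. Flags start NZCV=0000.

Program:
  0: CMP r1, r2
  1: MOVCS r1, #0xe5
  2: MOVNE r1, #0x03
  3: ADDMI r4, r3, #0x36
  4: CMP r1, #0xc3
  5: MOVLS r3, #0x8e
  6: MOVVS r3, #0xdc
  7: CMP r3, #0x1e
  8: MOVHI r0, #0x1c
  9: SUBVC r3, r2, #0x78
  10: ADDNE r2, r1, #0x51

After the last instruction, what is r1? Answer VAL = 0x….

[0] flags=1010 → (cmp)
[1] flags=1010 CS?T → r1=0xe5
[2] flags=1010 NE?T → r1=0x03
[3] flags=1010 MI?T → r4=0x30
[4] flags=0000 → (cmp)
[5] flags=0000 LS?T → r3=0x8e
[6] flags=0000 VS?F → skip
[7] flags=0011 → (cmp)
[8] flags=0011 HI?T → r0=0x1c
[9] flags=0011 VC?F → skip
[10] flags=0011 NE?T → r2=0x54

VAL = 0x03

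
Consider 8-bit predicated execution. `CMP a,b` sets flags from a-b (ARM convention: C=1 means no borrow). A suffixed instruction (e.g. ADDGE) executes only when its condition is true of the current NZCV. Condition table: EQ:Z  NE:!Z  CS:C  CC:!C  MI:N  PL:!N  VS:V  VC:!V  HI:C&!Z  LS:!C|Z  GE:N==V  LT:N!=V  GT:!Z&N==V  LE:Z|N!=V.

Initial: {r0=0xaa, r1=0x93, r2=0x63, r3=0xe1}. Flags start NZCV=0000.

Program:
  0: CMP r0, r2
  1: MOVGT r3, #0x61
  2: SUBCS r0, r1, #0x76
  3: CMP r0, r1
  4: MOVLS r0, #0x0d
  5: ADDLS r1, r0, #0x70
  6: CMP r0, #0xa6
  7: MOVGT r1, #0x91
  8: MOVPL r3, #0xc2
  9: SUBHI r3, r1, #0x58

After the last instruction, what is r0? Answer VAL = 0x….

VAL = 0x0d

[0] flags=0011 → (cmp)
[1] flags=0011 GT?F → skip
[2] flags=0011 CS?T → r0=0x1d
[3] flags=1001 → (cmp)
[4] flags=1001 LS?T → r0=0x0d
[5] flags=1001 LS?T → r1=0x7d
[6] flags=0000 → (cmp)
[7] flags=0000 GT?T → r1=0x91
[8] flags=0000 PL?T → r3=0xc2
[9] flags=0000 HI?F → skip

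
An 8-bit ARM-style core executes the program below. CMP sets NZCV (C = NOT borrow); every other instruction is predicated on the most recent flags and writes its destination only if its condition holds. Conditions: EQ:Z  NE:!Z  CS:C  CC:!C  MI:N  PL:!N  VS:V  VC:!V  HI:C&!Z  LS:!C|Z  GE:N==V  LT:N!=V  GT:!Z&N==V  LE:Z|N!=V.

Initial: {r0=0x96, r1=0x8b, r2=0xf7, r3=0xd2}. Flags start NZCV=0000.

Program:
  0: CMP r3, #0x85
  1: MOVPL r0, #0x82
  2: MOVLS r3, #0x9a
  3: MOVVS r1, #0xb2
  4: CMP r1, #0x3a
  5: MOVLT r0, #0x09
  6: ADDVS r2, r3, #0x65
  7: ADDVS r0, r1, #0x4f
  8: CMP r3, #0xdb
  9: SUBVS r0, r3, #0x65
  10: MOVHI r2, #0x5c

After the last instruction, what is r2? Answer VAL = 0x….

VAL = 0x37

0: ✓ CMP  NZCV=0010
1: ✓ MOVPL  r0←0x82
2: · MOVLS
3: · MOVVS
4: ✓ CMP  NZCV=0011
5: ✓ MOVLT  r0←0x09
6: ✓ ADDVS  r2←0x37
7: ✓ ADDVS  r0←0xda
8: ✓ CMP  NZCV=1000
9: · SUBVS
10: · MOVHI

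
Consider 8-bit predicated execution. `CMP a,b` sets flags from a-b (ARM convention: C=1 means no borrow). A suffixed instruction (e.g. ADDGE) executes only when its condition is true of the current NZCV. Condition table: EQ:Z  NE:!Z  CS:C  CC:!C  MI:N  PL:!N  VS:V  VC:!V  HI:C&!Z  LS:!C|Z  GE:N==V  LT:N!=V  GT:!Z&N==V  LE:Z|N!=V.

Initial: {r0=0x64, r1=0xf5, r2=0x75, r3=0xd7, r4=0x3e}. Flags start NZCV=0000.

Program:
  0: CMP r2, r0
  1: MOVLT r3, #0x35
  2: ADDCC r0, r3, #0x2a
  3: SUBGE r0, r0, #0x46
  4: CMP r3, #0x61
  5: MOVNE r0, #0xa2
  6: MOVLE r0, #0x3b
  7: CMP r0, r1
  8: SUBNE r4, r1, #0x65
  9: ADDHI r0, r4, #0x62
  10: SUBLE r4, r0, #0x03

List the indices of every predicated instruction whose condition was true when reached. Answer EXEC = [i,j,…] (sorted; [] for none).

EXEC = [3,5,6,8]

0: ✓ CMP  NZCV=0010
1: · MOVLT
2: · ADDCC
3: ✓ SUBGE  r0←0x1e
4: ✓ CMP  NZCV=0011
5: ✓ MOVNE  r0←0xa2
6: ✓ MOVLE  r0←0x3b
7: ✓ CMP  NZCV=0000
8: ✓ SUBNE  r4←0x90
9: · ADDHI
10: · SUBLE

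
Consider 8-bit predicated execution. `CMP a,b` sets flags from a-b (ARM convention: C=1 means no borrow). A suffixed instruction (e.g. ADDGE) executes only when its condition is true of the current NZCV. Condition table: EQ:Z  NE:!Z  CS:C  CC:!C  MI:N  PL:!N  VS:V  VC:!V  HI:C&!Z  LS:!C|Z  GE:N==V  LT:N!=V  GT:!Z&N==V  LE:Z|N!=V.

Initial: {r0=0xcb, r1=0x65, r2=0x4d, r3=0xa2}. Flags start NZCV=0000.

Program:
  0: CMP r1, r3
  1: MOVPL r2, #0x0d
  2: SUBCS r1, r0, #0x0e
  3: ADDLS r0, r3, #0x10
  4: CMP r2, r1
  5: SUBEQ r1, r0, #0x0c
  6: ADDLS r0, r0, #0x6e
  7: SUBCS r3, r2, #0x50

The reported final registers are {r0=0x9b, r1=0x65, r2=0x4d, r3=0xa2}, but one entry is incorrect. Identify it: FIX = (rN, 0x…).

[0] flags=1001 → (cmp)
[1] flags=1001 PL?F → skip
[2] flags=1001 CS?F → skip
[3] flags=1001 LS?T → r0=0xb2
[4] flags=1000 → (cmp)
[5] flags=1000 EQ?F → skip
[6] flags=1000 LS?T → r0=0x20
[7] flags=1000 CS?F → skip

FIX = (r0, 0x20)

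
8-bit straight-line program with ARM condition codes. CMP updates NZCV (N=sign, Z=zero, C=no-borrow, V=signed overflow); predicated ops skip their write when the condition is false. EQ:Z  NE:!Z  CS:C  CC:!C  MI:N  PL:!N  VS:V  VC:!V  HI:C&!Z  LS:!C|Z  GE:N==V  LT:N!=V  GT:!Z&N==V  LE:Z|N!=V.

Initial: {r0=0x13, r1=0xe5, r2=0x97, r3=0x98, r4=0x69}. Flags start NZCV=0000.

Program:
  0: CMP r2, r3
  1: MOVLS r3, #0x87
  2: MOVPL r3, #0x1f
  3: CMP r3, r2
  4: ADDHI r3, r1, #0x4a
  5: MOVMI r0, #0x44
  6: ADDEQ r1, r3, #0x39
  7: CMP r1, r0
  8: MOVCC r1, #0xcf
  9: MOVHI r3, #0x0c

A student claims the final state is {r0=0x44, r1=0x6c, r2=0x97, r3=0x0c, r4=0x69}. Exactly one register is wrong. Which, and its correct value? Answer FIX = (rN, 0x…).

FIX = (r1, 0xe5)

[0] flags=1000 → (cmp)
[1] flags=1000 LS?T → r3=0x87
[2] flags=1000 PL?F → skip
[3] flags=1000 → (cmp)
[4] flags=1000 HI?F → skip
[5] flags=1000 MI?T → r0=0x44
[6] flags=1000 EQ?F → skip
[7] flags=1010 → (cmp)
[8] flags=1010 CC?F → skip
[9] flags=1010 HI?T → r3=0x0c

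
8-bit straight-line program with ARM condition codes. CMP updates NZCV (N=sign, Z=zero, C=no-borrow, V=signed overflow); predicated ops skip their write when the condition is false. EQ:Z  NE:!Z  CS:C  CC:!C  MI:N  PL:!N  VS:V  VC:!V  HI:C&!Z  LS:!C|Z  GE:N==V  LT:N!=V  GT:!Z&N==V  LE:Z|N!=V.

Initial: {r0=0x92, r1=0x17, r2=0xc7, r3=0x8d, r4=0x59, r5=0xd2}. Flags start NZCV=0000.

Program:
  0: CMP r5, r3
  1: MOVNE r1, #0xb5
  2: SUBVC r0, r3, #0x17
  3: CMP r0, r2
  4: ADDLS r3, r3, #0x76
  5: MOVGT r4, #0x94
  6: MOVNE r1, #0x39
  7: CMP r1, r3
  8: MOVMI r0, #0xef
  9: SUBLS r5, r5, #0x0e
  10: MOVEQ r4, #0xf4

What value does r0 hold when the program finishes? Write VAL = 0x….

0: ✓ CMP  NZCV=0010
1: ✓ MOVNE  r1←0xb5
2: ✓ SUBVC  r0←0x76
3: ✓ CMP  NZCV=1001
4: ✓ ADDLS  r3←0x03
5: ✓ MOVGT  r4←0x94
6: ✓ MOVNE  r1←0x39
7: ✓ CMP  NZCV=0010
8: · MOVMI
9: · SUBLS
10: · MOVEQ

VAL = 0x76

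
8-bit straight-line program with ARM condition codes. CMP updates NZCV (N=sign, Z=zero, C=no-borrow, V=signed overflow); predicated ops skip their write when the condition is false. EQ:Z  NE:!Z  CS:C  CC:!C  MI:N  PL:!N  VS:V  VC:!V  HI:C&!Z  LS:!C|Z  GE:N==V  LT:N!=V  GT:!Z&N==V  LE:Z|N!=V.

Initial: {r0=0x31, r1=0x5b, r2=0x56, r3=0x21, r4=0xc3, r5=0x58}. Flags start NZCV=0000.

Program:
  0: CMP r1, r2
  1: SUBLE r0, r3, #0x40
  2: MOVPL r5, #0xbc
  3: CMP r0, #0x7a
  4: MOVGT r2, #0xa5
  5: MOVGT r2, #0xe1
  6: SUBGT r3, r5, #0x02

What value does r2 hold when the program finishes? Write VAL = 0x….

0: ✓ CMP  NZCV=0010
1: · SUBLE
2: ✓ MOVPL  r5←0xbc
3: ✓ CMP  NZCV=1000
4: · MOVGT
5: · MOVGT
6: · SUBGT

VAL = 0x56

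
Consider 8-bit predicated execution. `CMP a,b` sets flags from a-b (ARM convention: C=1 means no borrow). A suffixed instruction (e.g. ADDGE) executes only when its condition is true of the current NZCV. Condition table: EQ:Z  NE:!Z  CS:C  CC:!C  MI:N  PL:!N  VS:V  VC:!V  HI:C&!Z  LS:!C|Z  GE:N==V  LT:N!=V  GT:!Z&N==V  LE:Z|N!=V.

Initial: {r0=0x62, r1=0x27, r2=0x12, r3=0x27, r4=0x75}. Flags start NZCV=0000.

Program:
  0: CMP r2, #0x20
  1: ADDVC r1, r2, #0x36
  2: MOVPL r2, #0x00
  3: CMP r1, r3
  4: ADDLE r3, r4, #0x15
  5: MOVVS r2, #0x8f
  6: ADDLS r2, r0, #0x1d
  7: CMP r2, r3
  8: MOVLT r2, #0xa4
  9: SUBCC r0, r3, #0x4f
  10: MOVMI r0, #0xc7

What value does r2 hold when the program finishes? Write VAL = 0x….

VAL = 0xa4

0: ✓ CMP  NZCV=1000
1: ✓ ADDVC  r1←0x48
2: · MOVPL
3: ✓ CMP  NZCV=0010
4: · ADDLE
5: · MOVVS
6: · ADDLS
7: ✓ CMP  NZCV=1000
8: ✓ MOVLT  r2←0xa4
9: ✓ SUBCC  r0←0xd8
10: ✓ MOVMI  r0←0xc7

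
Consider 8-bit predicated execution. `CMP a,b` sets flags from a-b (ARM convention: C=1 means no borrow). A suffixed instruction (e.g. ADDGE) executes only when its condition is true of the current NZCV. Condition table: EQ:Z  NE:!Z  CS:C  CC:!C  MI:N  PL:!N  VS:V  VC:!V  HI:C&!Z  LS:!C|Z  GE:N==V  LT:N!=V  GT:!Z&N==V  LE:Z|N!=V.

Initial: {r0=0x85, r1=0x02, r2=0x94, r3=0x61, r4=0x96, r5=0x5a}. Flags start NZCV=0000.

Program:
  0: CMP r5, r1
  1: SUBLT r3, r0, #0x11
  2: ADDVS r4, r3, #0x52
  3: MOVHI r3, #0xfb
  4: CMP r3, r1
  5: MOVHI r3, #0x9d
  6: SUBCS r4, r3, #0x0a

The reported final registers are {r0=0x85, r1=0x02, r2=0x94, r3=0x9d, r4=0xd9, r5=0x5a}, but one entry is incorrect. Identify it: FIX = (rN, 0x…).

FIX = (r4, 0x93)

[0] flags=0010 → (cmp)
[1] flags=0010 LT?F → skip
[2] flags=0010 VS?F → skip
[3] flags=0010 HI?T → r3=0xfb
[4] flags=1010 → (cmp)
[5] flags=1010 HI?T → r3=0x9d
[6] flags=1010 CS?T → r4=0x93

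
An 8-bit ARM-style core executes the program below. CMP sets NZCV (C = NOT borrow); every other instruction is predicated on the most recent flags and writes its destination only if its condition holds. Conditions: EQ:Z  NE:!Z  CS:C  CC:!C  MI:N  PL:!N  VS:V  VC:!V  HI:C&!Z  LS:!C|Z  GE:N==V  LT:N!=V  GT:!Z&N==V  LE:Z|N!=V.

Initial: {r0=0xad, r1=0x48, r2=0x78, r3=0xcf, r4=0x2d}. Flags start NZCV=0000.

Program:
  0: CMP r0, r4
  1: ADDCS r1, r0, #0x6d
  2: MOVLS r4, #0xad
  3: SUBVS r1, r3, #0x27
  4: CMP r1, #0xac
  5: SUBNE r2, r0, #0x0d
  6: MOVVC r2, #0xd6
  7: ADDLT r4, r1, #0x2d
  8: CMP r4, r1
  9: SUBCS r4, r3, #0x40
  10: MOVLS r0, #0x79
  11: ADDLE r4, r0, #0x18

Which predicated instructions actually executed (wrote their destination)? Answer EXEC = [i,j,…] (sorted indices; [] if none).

EXEC = [1,5,6,9]

0: ✓ CMP  NZCV=1010
1: ✓ ADDCS  r1←0x1a
2: · MOVLS
3: · SUBVS
4: ✓ CMP  NZCV=0000
5: ✓ SUBNE  r2←0xa0
6: ✓ MOVVC  r2←0xd6
7: · ADDLT
8: ✓ CMP  NZCV=0010
9: ✓ SUBCS  r4←0x8f
10: · MOVLS
11: · ADDLE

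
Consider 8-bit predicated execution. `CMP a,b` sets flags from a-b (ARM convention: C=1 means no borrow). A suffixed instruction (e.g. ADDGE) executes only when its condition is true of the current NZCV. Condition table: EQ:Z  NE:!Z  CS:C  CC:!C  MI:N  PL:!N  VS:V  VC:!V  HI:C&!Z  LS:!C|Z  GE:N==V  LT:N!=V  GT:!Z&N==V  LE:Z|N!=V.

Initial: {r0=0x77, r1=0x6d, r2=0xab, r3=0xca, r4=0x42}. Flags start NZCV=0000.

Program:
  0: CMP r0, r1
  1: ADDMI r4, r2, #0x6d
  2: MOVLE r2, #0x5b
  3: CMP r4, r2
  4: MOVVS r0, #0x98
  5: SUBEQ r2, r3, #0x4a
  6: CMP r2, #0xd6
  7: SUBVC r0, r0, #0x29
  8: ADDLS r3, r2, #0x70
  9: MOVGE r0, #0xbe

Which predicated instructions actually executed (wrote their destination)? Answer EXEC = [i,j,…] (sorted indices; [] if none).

0: ✓ CMP  NZCV=0010
1: · ADDMI
2: · MOVLE
3: ✓ CMP  NZCV=1001
4: ✓ MOVVS  r0←0x98
5: · SUBEQ
6: ✓ CMP  NZCV=1000
7: ✓ SUBVC  r0←0x6f
8: ✓ ADDLS  r3←0x1b
9: · MOVGE

EXEC = [4,7,8]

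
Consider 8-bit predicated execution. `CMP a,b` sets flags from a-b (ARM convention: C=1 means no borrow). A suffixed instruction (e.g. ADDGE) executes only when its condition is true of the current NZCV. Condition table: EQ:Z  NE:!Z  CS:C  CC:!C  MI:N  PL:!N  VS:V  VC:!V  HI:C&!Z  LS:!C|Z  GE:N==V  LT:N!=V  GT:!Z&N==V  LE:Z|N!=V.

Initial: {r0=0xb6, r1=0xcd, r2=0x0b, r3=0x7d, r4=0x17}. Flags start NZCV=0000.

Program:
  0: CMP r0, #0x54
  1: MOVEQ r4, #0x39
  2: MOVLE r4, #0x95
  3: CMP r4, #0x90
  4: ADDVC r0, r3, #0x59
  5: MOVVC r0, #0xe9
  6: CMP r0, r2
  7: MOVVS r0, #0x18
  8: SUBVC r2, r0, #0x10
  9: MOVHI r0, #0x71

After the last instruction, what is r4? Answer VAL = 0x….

VAL = 0x95

0: ✓ CMP  NZCV=0011
1: · MOVEQ
2: ✓ MOVLE  r4←0x95
3: ✓ CMP  NZCV=0010
4: ✓ ADDVC  r0←0xd6
5: ✓ MOVVC  r0←0xe9
6: ✓ CMP  NZCV=1010
7: · MOVVS
8: ✓ SUBVC  r2←0xd9
9: ✓ MOVHI  r0←0x71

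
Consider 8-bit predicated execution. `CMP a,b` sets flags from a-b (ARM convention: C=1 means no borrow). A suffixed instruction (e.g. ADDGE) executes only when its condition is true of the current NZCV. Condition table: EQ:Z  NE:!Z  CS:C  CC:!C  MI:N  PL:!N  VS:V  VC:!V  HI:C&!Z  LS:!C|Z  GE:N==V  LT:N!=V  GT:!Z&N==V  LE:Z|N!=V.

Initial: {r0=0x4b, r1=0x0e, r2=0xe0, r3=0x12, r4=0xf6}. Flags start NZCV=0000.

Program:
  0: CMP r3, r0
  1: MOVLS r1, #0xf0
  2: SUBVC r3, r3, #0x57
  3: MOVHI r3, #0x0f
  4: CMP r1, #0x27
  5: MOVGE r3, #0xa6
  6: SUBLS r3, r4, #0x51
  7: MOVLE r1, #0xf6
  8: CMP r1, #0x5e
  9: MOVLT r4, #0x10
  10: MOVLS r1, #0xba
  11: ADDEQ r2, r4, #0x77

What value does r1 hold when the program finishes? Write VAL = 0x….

0: ✓ CMP  NZCV=1000
1: ✓ MOVLS  r1←0xf0
2: ✓ SUBVC  r3←0xbb
3: · MOVHI
4: ✓ CMP  NZCV=1010
5: · MOVGE
6: · SUBLS
7: ✓ MOVLE  r1←0xf6
8: ✓ CMP  NZCV=1010
9: ✓ MOVLT  r4←0x10
10: · MOVLS
11: · ADDEQ

VAL = 0xf6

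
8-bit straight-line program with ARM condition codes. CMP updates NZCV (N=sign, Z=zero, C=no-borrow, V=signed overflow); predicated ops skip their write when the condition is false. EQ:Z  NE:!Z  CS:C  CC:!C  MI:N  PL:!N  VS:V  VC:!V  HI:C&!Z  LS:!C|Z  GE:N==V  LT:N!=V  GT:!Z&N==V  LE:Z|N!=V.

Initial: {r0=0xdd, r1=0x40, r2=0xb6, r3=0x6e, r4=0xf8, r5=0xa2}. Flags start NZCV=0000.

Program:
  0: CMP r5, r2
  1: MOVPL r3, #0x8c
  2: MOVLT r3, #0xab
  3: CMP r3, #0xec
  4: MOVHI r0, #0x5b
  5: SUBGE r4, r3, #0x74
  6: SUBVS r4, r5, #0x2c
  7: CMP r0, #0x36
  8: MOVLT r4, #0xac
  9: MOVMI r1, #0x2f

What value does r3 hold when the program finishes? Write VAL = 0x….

0: ✓ CMP  NZCV=1000
1: · MOVPL
2: ✓ MOVLT  r3←0xab
3: ✓ CMP  NZCV=1000
4: · MOVHI
5: · SUBGE
6: · SUBVS
7: ✓ CMP  NZCV=1010
8: ✓ MOVLT  r4←0xac
9: ✓ MOVMI  r1←0x2f

VAL = 0xab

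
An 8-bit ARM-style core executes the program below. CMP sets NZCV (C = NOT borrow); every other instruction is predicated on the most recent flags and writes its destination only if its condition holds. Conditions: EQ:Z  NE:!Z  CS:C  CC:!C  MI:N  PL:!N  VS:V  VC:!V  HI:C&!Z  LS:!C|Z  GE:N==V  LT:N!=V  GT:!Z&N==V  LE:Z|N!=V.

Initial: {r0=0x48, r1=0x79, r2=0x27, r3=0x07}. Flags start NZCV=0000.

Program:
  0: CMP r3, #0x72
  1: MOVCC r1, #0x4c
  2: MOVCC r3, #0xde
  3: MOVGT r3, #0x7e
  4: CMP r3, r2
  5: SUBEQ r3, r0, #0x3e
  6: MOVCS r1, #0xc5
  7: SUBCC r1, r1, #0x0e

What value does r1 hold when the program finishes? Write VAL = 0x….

0: ✓ CMP  NZCV=1000
1: ✓ MOVCC  r1←0x4c
2: ✓ MOVCC  r3←0xde
3: · MOVGT
4: ✓ CMP  NZCV=1010
5: · SUBEQ
6: ✓ MOVCS  r1←0xc5
7: · SUBCC

VAL = 0xc5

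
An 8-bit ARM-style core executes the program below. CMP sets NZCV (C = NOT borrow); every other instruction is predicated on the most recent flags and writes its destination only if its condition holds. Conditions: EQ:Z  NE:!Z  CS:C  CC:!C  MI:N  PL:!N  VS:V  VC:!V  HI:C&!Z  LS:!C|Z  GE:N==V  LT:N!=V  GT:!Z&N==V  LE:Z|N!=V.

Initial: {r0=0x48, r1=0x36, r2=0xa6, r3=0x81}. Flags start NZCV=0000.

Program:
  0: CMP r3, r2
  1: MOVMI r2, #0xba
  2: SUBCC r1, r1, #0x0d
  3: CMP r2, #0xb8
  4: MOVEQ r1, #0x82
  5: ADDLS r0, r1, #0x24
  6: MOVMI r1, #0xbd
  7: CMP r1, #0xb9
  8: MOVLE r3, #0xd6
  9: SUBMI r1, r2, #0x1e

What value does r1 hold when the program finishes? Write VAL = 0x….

0: ✓ CMP  NZCV=1000
1: ✓ MOVMI  r2←0xba
2: ✓ SUBCC  r1←0x29
3: ✓ CMP  NZCV=0010
4: · MOVEQ
5: · ADDLS
6: · MOVMI
7: ✓ CMP  NZCV=0000
8: · MOVLE
9: · SUBMI

VAL = 0x29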